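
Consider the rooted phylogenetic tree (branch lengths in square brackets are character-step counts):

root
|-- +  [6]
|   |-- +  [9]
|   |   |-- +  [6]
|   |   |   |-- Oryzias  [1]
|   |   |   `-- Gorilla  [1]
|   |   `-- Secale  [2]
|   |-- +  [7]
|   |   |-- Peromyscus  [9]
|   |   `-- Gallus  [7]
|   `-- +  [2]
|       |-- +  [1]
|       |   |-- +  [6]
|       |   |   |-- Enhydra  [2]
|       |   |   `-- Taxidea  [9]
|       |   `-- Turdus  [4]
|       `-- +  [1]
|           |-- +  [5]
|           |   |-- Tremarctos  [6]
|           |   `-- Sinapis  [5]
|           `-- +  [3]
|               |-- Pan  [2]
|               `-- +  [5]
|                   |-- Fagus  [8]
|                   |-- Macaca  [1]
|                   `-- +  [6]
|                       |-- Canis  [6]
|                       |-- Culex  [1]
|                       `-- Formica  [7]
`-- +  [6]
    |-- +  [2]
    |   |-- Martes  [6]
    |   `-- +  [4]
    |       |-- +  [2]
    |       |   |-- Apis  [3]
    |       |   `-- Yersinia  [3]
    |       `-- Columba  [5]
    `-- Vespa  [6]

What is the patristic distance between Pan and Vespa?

The path runs Pan → … → MRCA → … → Vespa; the MRCA is the root of the tree.
Branch lengths along that path: 2 + 3 + 1 + 2 + 6 + 6 + 6 = 26.

26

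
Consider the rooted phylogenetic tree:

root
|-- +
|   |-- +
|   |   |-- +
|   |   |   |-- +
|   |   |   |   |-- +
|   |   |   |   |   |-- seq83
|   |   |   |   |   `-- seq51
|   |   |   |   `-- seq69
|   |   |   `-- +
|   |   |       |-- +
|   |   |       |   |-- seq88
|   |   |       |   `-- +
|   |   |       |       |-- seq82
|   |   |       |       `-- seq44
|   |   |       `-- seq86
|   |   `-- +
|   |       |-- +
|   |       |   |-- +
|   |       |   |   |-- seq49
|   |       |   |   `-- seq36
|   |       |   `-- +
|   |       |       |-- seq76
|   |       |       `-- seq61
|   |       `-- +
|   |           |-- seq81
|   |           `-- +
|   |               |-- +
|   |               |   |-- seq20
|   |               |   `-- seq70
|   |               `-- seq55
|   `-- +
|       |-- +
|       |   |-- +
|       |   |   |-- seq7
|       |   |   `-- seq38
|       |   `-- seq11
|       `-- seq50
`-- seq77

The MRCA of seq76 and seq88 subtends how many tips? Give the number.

15

The MRCA of seq76 and seq88 is the node subtending ((((seq83,seq51),seq69),((seq88,(seq82,seq44)),seq86)),(((seq49,seq36),(seq76,seq61)),(seq81,((seq20,seq70),seq55)))).
That clade contains 15 terminal taxa: seq20, seq36, seq44, seq49, seq51, seq55, seq61, seq69, seq70, seq76, seq81, seq82, seq83, seq86, seq88.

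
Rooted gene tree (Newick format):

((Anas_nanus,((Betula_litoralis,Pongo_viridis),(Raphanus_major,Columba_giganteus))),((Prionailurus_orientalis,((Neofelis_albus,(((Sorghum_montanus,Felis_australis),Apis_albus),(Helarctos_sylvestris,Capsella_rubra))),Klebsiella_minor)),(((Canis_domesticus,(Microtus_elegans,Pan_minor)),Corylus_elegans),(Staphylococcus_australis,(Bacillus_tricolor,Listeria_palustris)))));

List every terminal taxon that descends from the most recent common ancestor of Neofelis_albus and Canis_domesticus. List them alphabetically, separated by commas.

Apis_albus, Bacillus_tricolor, Canis_domesticus, Capsella_rubra, Corylus_elegans, Felis_australis, Helarctos_sylvestris, Klebsiella_minor, Listeria_palustris, Microtus_elegans, Neofelis_albus, Pan_minor, Prionailurus_orientalis, Sorghum_montanus, Staphylococcus_australis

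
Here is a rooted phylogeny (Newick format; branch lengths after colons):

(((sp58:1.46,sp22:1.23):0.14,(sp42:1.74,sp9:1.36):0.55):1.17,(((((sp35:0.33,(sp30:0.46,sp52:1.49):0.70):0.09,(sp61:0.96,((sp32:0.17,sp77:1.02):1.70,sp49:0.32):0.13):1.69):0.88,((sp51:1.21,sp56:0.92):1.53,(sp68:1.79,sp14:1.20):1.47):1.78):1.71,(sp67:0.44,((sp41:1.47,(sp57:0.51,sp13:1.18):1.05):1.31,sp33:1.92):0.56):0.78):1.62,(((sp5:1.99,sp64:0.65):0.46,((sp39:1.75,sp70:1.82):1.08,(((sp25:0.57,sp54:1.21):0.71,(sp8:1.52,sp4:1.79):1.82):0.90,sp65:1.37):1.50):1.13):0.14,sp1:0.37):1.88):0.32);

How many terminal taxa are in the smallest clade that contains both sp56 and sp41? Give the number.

16

The MRCA of sp56 and sp41 is the node subtending ((((sp35,(sp30,sp52)),(sp61,((sp32,sp77),sp49))),((sp51,sp56),(sp68,sp14))),(sp67,((sp41,(sp57,sp13)),sp33))).
That clade contains 16 terminal taxa: sp13, sp14, sp30, sp32, sp33, sp35, sp41, sp49, sp51, sp52, sp56, sp57, sp61, sp67, sp68, sp77.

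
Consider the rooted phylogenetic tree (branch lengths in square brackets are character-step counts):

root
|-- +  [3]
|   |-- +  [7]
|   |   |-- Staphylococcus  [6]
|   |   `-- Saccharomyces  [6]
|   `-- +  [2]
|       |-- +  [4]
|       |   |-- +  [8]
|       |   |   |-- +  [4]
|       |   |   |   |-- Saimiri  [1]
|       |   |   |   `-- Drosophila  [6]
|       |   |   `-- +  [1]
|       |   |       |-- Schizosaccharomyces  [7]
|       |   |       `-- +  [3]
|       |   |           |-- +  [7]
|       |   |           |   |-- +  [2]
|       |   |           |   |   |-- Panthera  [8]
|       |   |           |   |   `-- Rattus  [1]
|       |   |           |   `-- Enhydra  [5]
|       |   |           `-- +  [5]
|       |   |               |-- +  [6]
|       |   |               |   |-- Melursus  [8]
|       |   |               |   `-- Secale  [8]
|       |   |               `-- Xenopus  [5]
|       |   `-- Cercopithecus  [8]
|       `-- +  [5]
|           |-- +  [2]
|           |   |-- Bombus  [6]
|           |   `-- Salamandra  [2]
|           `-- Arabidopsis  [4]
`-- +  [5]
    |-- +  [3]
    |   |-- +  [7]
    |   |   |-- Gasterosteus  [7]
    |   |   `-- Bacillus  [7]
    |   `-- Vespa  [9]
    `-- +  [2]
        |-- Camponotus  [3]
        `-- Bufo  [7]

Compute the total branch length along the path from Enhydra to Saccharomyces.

The path runs Enhydra → … → MRCA → … → Saccharomyces; the MRCA is the node subtending ((Staphylococcus,Saccharomyces),((((Saimiri,Drosophila),(Schizosaccharomyces,(((Panthera,Rattus),Enhydra),((Melursus,Secale),Xenopus)))),Cercopithecus),((Bombus,Salamandra),Arabidopsis))).
Branch lengths along that path: 5 + 7 + 3 + 1 + 8 + 4 + 2 + 7 + 6 = 43.

43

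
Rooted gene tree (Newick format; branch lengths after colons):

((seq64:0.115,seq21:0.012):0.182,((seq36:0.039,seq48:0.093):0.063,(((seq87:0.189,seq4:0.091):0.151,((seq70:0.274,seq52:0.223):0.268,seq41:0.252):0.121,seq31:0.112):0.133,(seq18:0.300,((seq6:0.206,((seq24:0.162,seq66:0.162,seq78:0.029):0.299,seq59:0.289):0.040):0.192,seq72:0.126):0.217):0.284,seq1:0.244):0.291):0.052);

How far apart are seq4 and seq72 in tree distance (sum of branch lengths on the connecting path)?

The path runs seq4 → … → MRCA → … → seq72; the MRCA is the node subtending (((seq87,seq4),((seq70,seq52),seq41),seq31),(seq18,((seq6,((seq24,seq66,seq78),seq59)),seq72)),seq1).
Branch lengths along that path: 0.091 + 0.151 + 0.133 + 0.284 + 0.217 + 0.126 = 1.002.

1.002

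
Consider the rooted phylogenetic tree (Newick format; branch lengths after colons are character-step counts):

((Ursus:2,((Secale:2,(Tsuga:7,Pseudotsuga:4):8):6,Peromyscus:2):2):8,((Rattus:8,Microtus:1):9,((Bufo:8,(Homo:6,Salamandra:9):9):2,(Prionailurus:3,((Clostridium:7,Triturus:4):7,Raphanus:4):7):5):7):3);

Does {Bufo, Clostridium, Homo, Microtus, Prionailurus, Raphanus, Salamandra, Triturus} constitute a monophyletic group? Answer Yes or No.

No

The MRCA of the listed taxa subtends ((Rattus,Microtus),((Bufo,(Homo,Salamandra)),(Prionailurus,((Clostridium,Triturus),Raphanus)))).
That clade also contains Rattus, which is not in the proposed group, so the group is not monophyletic.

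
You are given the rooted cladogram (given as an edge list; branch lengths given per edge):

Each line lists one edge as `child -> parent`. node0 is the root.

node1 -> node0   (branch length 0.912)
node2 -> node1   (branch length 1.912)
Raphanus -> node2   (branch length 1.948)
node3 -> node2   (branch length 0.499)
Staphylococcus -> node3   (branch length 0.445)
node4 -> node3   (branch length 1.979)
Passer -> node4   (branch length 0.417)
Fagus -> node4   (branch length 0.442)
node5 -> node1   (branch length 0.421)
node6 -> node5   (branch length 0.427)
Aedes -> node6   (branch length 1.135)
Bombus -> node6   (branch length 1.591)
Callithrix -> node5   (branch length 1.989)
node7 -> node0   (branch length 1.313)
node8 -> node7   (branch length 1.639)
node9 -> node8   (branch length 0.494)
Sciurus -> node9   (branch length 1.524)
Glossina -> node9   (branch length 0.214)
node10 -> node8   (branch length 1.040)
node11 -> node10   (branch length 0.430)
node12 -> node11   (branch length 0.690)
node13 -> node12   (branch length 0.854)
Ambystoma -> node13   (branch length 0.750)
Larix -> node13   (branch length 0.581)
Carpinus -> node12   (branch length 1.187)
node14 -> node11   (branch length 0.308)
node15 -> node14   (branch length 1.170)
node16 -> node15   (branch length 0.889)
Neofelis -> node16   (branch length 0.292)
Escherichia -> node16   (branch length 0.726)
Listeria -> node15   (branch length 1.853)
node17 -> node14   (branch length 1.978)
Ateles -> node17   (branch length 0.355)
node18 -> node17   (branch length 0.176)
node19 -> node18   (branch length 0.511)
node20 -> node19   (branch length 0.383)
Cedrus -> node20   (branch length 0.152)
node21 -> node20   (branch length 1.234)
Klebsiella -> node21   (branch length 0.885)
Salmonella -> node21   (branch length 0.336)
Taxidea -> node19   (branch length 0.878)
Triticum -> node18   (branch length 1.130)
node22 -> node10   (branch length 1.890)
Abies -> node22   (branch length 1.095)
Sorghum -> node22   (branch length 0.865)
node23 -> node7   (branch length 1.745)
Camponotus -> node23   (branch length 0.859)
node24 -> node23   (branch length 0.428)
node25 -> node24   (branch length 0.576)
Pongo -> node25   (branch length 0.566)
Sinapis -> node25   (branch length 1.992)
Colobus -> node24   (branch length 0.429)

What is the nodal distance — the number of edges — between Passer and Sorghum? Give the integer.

The MRCA of Passer and Sorghum is the root of the tree.
From Passer up to that node: 5 branches. From Sorghum up to the same node: 5 branches. Total: 5 + 5 = 10.

10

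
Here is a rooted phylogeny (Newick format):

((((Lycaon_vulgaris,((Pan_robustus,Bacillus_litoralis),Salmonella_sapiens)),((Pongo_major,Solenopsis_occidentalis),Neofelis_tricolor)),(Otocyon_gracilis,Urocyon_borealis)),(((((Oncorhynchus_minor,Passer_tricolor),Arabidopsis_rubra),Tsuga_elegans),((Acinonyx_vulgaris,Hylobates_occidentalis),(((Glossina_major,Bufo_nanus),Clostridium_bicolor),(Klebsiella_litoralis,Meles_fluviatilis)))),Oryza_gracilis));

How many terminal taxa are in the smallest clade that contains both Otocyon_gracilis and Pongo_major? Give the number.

The MRCA of Otocyon_gracilis and Pongo_major is the node subtending (((Lycaon_vulgaris,((Pan_robustus,Bacillus_litoralis),Salmonella_sapiens)),((Pongo_major,Solenopsis_occidentalis),Neofelis_tricolor)),(Otocyon_gracilis,Urocyon_borealis)).
That clade contains 9 terminal taxa: Bacillus_litoralis, Lycaon_vulgaris, Neofelis_tricolor, Otocyon_gracilis, Pan_robustus, Pongo_major, Salmonella_sapiens, Solenopsis_occidentalis, Urocyon_borealis.

9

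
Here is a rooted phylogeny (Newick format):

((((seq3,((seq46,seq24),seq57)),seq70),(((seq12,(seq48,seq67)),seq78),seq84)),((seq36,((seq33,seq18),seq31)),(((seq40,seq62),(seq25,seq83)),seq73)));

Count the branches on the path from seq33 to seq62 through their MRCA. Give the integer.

8

The MRCA of seq33 and seq62 is the node subtending ((seq36,((seq33,seq18),seq31)),(((seq40,seq62),(seq25,seq83)),seq73)).
From seq33 up to that node: 4 branches. From seq62 up to the same node: 4 branches. Total: 4 + 4 = 8.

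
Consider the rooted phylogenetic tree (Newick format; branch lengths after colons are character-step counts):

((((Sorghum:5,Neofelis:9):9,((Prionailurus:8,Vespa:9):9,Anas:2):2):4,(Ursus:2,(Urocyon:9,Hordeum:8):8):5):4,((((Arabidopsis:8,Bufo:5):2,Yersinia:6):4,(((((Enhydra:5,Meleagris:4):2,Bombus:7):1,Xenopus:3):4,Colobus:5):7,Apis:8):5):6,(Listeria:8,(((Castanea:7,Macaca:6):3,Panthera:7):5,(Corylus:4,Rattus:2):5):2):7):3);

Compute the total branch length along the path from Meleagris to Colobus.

The path runs Meleagris → … → MRCA → … → Colobus; the MRCA is the node subtending ((((Enhydra,Meleagris),Bombus),Xenopus),Colobus).
Branch lengths along that path: 4 + 2 + 1 + 4 + 5 = 16.

16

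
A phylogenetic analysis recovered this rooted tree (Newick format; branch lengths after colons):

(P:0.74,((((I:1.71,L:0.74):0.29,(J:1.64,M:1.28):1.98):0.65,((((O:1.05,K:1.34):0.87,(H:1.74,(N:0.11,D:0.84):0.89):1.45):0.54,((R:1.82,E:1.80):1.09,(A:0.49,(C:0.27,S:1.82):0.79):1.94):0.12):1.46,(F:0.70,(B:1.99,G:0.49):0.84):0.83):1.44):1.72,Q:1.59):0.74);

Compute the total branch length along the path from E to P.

9.11

The path runs E → … → MRCA → … → P; the MRCA is the root of the tree.
Branch lengths along that path: 1.80 + 1.09 + 0.12 + 1.46 + 1.44 + 1.72 + 0.74 + 0.74 = 9.11.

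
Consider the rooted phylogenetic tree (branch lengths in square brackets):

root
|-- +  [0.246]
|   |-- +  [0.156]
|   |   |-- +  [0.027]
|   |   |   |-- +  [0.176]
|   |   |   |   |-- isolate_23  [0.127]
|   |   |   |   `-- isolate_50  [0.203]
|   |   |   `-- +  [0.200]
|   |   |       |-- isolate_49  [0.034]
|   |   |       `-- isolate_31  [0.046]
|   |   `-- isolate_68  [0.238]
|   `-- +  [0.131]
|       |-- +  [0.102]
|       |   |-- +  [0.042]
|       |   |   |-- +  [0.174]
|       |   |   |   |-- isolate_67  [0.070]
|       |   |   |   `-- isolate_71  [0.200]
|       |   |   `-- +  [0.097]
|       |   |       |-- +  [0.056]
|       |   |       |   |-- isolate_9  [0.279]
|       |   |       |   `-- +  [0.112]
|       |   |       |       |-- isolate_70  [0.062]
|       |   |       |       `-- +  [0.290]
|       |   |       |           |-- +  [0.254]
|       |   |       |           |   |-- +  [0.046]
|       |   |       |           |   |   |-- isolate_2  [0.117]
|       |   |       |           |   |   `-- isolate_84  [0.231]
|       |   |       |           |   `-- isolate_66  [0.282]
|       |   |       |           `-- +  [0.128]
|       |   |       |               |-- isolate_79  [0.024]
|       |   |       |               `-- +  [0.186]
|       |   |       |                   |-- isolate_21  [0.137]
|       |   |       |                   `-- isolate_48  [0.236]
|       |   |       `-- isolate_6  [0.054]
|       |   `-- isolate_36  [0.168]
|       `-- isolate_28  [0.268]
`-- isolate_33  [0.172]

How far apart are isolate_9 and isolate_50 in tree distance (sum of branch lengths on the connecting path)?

1.269

The path runs isolate_9 → … → MRCA → … → isolate_50; the MRCA is the node subtending ((((isolate_23,isolate_50),(isolate_49,isolate_31)),isolate_68),((((isolate_67,isolate_71),((isolate_9,(isolate_70,(((isolate_2,isolate_84),isolate_66),(isolate_79,(isolate_21,isolate_48))))),isolate_6)),isolate_36),isolate_28)).
Branch lengths along that path: 0.279 + 0.056 + 0.097 + 0.042 + 0.102 + 0.131 + 0.156 + 0.027 + 0.176 + 0.203 = 1.269.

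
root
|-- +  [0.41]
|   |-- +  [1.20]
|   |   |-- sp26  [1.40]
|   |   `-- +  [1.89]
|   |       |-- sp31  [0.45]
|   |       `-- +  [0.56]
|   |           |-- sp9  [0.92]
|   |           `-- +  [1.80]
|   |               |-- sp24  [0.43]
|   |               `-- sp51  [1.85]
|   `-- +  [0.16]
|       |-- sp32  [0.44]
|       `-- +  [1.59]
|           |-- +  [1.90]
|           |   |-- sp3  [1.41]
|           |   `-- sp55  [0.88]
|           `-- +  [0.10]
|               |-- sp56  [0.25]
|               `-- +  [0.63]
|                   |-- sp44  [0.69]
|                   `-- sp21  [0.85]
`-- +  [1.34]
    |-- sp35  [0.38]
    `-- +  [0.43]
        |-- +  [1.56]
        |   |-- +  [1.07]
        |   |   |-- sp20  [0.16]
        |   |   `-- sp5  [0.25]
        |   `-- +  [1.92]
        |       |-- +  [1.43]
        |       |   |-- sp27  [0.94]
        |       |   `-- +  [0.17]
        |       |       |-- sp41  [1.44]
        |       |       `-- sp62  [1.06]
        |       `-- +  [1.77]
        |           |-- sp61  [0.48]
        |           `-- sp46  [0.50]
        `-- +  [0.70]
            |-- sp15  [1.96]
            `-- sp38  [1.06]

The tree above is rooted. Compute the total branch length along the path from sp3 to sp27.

The path runs sp3 → … → MRCA → … → sp27; the MRCA is the root of the tree.
Branch lengths along that path: 1.41 + 1.90 + 1.59 + 0.16 + 0.41 + 1.34 + 0.43 + 1.56 + 1.92 + 1.43 + 0.94 = 13.09.

13.09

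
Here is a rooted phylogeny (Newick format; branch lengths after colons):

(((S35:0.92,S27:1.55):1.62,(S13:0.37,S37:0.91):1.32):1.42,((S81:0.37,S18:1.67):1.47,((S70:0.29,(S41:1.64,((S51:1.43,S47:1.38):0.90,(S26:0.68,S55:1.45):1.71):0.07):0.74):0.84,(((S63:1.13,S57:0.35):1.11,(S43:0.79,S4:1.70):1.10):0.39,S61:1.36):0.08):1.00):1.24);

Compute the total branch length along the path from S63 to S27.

9.54

The path runs S63 → … → MRCA → … → S27; the MRCA is the root of the tree.
Branch lengths along that path: 1.13 + 1.11 + 0.39 + 0.08 + 1.00 + 1.24 + 1.42 + 1.62 + 1.55 = 9.54.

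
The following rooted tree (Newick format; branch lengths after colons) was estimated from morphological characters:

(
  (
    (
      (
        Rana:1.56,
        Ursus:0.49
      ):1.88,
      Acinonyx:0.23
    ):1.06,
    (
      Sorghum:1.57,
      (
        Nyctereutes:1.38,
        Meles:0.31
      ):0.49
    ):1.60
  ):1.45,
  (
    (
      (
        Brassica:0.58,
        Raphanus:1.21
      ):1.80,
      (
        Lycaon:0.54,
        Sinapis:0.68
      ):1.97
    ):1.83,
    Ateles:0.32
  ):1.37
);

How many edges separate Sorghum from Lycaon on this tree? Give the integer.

7

The MRCA of Sorghum and Lycaon is the root of the tree.
From Sorghum up to that node: 3 branches. From Lycaon up to the same node: 4 branches. Total: 3 + 4 = 7.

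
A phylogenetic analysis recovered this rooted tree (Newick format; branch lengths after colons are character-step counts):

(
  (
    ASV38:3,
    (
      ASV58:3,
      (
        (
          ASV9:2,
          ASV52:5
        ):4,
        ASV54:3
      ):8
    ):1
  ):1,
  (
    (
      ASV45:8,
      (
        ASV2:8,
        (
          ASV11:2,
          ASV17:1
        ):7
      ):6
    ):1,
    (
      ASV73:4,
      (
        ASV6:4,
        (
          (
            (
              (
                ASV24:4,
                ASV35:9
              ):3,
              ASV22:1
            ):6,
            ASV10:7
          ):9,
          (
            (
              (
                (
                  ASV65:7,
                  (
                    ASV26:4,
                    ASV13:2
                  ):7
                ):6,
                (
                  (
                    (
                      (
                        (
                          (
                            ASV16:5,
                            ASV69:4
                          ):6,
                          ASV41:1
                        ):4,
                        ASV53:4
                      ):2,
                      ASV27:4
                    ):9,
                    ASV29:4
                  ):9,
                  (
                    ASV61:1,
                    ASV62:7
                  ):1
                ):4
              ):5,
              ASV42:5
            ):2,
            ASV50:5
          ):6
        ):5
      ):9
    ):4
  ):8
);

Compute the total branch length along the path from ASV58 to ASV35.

The path runs ASV58 → … → MRCA → … → ASV35; the MRCA is the root of the tree.
Branch lengths along that path: 3 + 1 + 1 + 8 + 4 + 9 + 5 + 9 + 6 + 3 + 9 = 58.

58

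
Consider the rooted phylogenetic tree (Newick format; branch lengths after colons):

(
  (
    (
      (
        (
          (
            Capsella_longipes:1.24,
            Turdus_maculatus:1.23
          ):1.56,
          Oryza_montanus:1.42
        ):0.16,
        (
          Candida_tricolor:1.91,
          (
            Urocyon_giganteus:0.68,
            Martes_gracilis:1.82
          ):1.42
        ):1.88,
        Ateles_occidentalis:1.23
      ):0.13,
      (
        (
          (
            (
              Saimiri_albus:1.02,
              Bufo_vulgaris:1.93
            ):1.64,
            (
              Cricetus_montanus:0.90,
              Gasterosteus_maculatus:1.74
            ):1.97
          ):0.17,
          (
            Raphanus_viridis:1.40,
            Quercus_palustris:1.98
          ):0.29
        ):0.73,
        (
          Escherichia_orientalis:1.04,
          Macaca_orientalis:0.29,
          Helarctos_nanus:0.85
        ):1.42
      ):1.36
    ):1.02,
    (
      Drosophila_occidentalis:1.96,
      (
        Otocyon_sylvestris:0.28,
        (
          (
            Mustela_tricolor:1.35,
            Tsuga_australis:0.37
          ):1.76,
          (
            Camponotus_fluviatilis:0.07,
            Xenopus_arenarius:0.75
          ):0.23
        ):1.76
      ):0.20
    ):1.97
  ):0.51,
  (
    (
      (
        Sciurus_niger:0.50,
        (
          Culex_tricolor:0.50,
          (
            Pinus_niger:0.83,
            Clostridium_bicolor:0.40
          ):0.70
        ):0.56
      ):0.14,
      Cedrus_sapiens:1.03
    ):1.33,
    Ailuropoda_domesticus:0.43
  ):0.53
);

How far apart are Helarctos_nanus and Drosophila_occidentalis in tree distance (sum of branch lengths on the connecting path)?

8.58

The path runs Helarctos_nanus → … → MRCA → … → Drosophila_occidentalis; the MRCA is the node subtending (((((Capsella_longipes,Turdus_maculatus),Oryza_montanus),(Candida_tricolor,(Urocyon_giganteus,Martes_gracilis)),Ateles_occidentalis),((((Saimiri_albus,Bufo_vulgaris),(Cricetus_montanus,Gasterosteus_maculatus)),(Raphanus_viridis,Quercus_palustris)),(Escherichia_orientalis,Macaca_orientalis,Helarctos_nanus))),(Drosophila_occidentalis,(Otocyon_sylvestris,((Mustela_tricolor,Tsuga_australis),(Camponotus_fluviatilis,Xenopus_arenarius))))).
Branch lengths along that path: 0.85 + 1.42 + 1.36 + 1.02 + 1.97 + 1.96 = 8.58.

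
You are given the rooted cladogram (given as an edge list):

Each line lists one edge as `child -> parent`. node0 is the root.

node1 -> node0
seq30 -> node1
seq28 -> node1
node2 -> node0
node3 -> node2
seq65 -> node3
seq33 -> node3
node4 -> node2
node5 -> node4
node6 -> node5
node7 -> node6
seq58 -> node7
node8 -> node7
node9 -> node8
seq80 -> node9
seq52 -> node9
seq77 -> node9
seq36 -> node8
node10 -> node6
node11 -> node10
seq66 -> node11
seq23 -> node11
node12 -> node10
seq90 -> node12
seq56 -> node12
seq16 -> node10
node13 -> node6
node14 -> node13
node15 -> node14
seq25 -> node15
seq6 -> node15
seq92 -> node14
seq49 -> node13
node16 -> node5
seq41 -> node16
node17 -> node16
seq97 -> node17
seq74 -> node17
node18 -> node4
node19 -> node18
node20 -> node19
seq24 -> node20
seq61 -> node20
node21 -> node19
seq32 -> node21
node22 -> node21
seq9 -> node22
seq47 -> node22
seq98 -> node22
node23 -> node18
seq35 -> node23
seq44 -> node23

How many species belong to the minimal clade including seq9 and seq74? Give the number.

25

The MRCA of seq9 and seq74 is the node subtending ((((seq58,((seq80,seq52,seq77),seq36)),((seq66,seq23),(seq90,seq56),seq16),(((seq25,seq6),seq92),seq49)),(seq41,(seq97,seq74))),(((seq24,seq61),(seq32,(seq9,seq47,seq98))),(seq35,seq44))).
That clade contains 25 terminal taxa: seq16, seq23, seq24, seq25, seq32, seq35, seq36, seq41, seq44, seq47, seq49, seq52, seq56, seq58, seq6, seq61, seq66, seq74, seq77, seq80, seq9, seq90, seq92, seq97, seq98.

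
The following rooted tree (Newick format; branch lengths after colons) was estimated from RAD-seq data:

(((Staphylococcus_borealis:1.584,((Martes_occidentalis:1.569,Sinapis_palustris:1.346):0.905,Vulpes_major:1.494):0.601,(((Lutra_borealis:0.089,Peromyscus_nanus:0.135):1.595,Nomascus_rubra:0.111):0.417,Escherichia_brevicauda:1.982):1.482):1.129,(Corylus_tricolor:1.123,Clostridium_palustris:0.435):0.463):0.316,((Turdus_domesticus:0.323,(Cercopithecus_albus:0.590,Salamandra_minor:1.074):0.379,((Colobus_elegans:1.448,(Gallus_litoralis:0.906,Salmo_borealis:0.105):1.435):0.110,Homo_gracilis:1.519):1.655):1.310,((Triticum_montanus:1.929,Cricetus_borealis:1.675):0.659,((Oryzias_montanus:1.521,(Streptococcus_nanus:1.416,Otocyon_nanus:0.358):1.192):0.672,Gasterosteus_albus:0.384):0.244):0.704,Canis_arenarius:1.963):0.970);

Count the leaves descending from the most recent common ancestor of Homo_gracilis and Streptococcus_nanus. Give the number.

14

The MRCA of Homo_gracilis and Streptococcus_nanus is the node subtending ((Turdus_domesticus,(Cercopithecus_albus,Salamandra_minor),((Colobus_elegans,(Gallus_litoralis,Salmo_borealis)),Homo_gracilis)),((Triticum_montanus,Cricetus_borealis),((Oryzias_montanus,(Streptococcus_nanus,Otocyon_nanus)),Gasterosteus_albus)),Canis_arenarius).
That clade contains 14 terminal taxa: Canis_arenarius, Cercopithecus_albus, Colobus_elegans, Cricetus_borealis, Gallus_litoralis, Gasterosteus_albus, Homo_gracilis, Oryzias_montanus, Otocyon_nanus, Salamandra_minor, Salmo_borealis, Streptococcus_nanus, Triticum_montanus, Turdus_domesticus.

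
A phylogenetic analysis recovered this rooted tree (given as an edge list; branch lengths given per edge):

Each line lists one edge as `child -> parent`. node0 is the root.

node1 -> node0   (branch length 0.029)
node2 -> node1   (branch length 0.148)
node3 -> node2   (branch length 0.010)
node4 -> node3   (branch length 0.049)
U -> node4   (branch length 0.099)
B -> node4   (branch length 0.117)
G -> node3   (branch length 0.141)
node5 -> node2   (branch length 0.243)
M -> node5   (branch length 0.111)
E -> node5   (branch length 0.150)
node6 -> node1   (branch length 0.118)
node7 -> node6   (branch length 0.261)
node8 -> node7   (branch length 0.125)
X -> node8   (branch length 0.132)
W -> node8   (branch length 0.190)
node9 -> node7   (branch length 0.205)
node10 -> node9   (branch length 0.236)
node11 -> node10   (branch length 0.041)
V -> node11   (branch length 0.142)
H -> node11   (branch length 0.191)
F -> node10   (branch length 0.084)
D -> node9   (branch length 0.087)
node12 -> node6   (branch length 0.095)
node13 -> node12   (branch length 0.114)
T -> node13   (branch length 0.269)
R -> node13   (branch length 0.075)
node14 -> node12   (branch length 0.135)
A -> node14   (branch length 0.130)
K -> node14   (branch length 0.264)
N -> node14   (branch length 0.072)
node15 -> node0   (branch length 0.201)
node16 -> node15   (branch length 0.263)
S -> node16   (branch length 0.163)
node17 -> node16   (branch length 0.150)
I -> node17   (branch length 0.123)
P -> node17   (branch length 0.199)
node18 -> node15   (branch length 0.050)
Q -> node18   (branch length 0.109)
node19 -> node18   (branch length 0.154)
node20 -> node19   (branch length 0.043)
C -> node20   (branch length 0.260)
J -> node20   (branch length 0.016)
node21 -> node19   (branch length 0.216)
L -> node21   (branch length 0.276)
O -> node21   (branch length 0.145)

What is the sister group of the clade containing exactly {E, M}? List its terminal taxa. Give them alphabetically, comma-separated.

The clade containing exactly {E, M} attaches to the tree at the node subtending (((U,B),G),(M,E)).
The other lineage descending from that same node — the sister group — is ((U,B),G); its 3 tips in alphabetical order are the answer.

B, G, U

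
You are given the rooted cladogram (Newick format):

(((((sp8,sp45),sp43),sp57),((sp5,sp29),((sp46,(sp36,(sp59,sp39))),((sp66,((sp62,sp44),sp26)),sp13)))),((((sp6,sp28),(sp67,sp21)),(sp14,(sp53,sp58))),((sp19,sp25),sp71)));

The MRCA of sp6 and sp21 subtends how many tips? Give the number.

4

The MRCA of sp6 and sp21 is the node subtending ((sp6,sp28),(sp67,sp21)).
That clade contains 4 terminal taxa: sp21, sp28, sp6, sp67.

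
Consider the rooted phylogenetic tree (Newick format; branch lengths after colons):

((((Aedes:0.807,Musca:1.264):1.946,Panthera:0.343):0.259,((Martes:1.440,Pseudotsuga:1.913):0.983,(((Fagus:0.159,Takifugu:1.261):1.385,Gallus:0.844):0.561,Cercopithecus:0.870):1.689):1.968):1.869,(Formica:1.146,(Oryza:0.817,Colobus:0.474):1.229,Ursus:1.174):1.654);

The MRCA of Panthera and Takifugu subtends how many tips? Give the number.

The MRCA of Panthera and Takifugu is the node subtending (((Aedes,Musca),Panthera),((Martes,Pseudotsuga),(((Fagus,Takifugu),Gallus),Cercopithecus))).
That clade contains 9 terminal taxa: Aedes, Cercopithecus, Fagus, Gallus, Martes, Musca, Panthera, Pseudotsuga, Takifugu.

9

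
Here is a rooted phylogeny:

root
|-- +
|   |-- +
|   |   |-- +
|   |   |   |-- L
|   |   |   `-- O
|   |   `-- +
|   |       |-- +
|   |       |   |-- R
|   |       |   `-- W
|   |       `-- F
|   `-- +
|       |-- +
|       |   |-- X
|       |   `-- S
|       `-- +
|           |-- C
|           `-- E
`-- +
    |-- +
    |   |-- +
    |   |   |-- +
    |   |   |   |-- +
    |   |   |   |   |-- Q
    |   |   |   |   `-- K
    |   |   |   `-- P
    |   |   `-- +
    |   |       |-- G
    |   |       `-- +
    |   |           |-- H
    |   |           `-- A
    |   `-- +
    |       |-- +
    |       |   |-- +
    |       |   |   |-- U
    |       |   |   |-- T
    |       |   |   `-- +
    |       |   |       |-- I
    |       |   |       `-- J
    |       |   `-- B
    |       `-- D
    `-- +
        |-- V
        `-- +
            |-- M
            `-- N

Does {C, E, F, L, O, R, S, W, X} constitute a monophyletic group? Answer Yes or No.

The most recent common ancestor of these taxa subtends (((L,O),((R,W),F)),((X,S),(C,E))).
That clade has exactly 9 tips — every listed taxon and nothing else — so the group is monophyletic.

Yes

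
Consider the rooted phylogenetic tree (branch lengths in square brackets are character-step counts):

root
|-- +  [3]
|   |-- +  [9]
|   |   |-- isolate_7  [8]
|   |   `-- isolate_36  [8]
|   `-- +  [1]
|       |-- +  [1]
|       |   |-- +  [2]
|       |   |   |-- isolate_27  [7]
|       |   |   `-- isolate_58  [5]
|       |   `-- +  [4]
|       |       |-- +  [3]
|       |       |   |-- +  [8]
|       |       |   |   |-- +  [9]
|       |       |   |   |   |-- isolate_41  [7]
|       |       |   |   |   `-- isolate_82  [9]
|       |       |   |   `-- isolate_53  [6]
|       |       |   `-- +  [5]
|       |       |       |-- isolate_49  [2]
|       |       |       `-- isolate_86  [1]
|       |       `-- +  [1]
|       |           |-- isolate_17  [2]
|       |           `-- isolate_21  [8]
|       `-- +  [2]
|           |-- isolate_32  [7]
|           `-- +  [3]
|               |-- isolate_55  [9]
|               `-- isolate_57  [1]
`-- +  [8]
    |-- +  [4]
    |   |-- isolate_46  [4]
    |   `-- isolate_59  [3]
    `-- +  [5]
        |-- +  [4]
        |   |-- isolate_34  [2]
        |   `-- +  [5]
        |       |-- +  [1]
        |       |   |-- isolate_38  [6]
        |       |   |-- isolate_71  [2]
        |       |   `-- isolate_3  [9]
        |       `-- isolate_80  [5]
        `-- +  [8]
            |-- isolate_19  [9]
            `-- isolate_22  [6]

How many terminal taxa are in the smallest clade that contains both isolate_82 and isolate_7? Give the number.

The MRCA of isolate_82 and isolate_7 is the node subtending ((isolate_7,isolate_36),(((isolate_27,isolate_58),((((isolate_41,isolate_82),isolate_53),(isolate_49,isolate_86)),(isolate_17,isolate_21))),(isolate_32,(isolate_55,isolate_57)))).
That clade contains 14 terminal taxa: isolate_17, isolate_21, isolate_27, isolate_32, isolate_36, isolate_41, isolate_49, isolate_53, isolate_55, isolate_57, isolate_58, isolate_7, isolate_82, isolate_86.

14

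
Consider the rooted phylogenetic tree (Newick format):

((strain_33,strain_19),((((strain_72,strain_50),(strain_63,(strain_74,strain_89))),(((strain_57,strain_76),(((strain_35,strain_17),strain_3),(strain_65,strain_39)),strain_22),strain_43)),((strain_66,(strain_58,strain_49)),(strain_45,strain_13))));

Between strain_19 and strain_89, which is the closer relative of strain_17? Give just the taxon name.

The MRCA of strain_17 and strain_89 subtends (((strain_72,strain_50),(strain_63,(strain_74,strain_89))),(((strain_57,strain_76),(((strain_35,strain_17),strain_3),(strain_65,strain_39)),strain_22),strain_43)) (14 taxa).
The MRCA of strain_17 and strain_19 is the root, subtending the entire tree (21 taxa).
The first is nested inside the second, so strain_17 shares a more recent common ancestor with strain_89.

strain_89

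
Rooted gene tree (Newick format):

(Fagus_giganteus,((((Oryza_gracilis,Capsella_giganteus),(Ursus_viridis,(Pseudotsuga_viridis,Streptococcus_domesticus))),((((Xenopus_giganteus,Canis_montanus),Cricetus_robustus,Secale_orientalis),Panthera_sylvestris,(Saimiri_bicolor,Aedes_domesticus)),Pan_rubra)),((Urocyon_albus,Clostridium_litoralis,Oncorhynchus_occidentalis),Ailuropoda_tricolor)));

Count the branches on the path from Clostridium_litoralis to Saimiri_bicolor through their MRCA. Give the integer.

The MRCA of Clostridium_litoralis and Saimiri_bicolor is the node subtending ((((Oryza_gracilis,Capsella_giganteus),(Ursus_viridis,(Pseudotsuga_viridis,Streptococcus_domesticus))),((((Xenopus_giganteus,Canis_montanus),Cricetus_robustus,Secale_orientalis),Panthera_sylvestris,(Saimiri_bicolor,Aedes_domesticus)),Pan_rubra)),((Urocyon_albus,Clostridium_litoralis,Oncorhynchus_occidentalis),Ailuropoda_tricolor)).
From Clostridium_litoralis up to that node: 3 branches. From Saimiri_bicolor up to the same node: 5 branches. Total: 3 + 5 = 8.

8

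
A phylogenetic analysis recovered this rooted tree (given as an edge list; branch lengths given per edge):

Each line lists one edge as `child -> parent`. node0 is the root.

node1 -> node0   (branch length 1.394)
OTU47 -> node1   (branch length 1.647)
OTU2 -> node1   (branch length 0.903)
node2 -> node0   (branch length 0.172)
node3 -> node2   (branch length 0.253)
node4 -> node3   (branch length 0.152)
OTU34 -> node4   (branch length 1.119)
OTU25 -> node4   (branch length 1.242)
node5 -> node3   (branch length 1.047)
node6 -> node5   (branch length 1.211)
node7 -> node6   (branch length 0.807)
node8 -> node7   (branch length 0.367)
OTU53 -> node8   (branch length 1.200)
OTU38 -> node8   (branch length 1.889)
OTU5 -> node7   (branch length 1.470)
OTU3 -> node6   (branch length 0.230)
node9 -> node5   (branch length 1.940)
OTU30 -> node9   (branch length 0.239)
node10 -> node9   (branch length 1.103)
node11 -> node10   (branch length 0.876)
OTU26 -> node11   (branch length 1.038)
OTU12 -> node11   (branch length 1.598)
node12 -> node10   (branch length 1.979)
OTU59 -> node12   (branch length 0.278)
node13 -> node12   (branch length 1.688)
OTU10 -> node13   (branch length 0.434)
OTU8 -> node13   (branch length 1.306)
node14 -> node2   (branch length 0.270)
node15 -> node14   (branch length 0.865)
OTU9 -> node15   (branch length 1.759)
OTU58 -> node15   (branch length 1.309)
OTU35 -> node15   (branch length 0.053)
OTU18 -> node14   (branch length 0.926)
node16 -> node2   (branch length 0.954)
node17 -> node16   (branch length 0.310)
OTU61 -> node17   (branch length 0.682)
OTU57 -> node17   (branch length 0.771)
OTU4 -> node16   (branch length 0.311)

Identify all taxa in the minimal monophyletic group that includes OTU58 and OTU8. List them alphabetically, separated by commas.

Tracing OTU58: it sits inside (OTU9,OTU58,OTU35).
Tracing OTU8: it sits inside (OTU10,OTU8).
The smallest clade enclosing both is (((OTU34,OTU25),((((OTU53,OTU38),OTU5),OTU3),(OTU30,((OTU26,OTU12),(OTU59,(OTU10,OTU8)))))),((OTU9,OTU58,OTU35),OTU18),((OTU61,OTU57),OTU4)); the answer is its 19 terminal taxa in alphabetical order.

OTU10, OTU12, OTU18, OTU25, OTU26, OTU3, OTU30, OTU34, OTU35, OTU38, OTU4, OTU5, OTU53, OTU57, OTU58, OTU59, OTU61, OTU8, OTU9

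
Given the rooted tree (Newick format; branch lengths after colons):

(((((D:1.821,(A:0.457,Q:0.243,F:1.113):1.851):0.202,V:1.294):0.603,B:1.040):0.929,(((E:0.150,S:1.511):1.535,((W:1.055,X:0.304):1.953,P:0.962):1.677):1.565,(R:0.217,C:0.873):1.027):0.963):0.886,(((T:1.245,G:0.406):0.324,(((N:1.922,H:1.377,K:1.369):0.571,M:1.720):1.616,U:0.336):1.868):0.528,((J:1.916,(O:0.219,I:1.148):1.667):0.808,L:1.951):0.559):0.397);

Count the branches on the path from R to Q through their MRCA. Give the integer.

8

The MRCA of R and Q is the node subtending ((((D,(A,Q,F)),V),B),(((E,S),((W,X),P)),(R,C))).
From R up to that node: 3 branches. From Q up to the same node: 5 branches. Total: 3 + 5 = 8.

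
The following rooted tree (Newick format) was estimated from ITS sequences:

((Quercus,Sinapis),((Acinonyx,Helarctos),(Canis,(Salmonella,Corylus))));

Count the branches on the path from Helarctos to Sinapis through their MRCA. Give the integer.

5

The MRCA of Helarctos and Sinapis is the root of the tree.
From Helarctos up to that node: 3 branches. From Sinapis up to the same node: 2 branches. Total: 3 + 2 = 5.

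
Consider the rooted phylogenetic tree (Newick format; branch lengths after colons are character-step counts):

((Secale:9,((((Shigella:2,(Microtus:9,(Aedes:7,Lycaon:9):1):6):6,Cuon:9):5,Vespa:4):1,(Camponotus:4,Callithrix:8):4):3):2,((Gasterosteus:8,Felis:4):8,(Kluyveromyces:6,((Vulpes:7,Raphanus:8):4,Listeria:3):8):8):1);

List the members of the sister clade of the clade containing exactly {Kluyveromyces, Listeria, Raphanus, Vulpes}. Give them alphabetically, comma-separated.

The clade containing exactly {Kluyveromyces, Listeria, Raphanus, Vulpes} attaches to the tree at the node subtending ((Gasterosteus,Felis),(Kluyveromyces,((Vulpes,Raphanus),Listeria))).
The other lineage descending from that same node — the sister group — is (Gasterosteus,Felis); its 2 tips in alphabetical order are the answer.

Felis, Gasterosteus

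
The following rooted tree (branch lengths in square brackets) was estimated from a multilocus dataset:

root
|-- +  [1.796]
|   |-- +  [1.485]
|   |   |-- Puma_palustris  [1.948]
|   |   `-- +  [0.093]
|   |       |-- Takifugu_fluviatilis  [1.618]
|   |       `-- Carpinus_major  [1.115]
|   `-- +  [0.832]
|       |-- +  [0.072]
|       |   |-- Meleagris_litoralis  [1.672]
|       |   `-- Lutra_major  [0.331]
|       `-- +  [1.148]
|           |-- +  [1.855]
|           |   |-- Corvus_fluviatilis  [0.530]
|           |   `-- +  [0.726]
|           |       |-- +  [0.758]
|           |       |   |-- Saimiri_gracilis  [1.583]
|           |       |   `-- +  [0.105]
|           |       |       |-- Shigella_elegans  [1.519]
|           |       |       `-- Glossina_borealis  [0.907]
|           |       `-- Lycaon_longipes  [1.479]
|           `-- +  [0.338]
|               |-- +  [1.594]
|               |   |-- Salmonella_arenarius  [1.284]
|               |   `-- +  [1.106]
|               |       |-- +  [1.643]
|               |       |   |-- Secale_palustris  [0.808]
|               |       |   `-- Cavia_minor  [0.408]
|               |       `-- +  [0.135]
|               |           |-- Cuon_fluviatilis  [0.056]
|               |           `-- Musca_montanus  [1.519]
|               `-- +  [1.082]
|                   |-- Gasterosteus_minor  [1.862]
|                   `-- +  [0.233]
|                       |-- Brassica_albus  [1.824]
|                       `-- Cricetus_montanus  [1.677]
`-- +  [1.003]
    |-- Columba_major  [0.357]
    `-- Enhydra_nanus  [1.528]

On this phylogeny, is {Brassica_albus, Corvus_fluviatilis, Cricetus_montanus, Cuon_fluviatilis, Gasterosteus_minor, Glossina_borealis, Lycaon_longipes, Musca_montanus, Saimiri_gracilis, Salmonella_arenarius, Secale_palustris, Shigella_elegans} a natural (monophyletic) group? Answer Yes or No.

The MRCA of the listed taxa subtends ((Corvus_fluviatilis,((Saimiri_gracilis,(Shigella_elegans,Glossina_borealis)),Lycaon_longipes)),((Salmonella_arenarius,((Secale_palustris,Cavia_minor),(Cuon_fluviatilis,Musca_montanus))),(Gasterosteus_minor,(Brassica_albus,Cricetus_montanus)))).
That clade also contains Cavia_minor, which is not in the proposed group, so the group is not monophyletic.

No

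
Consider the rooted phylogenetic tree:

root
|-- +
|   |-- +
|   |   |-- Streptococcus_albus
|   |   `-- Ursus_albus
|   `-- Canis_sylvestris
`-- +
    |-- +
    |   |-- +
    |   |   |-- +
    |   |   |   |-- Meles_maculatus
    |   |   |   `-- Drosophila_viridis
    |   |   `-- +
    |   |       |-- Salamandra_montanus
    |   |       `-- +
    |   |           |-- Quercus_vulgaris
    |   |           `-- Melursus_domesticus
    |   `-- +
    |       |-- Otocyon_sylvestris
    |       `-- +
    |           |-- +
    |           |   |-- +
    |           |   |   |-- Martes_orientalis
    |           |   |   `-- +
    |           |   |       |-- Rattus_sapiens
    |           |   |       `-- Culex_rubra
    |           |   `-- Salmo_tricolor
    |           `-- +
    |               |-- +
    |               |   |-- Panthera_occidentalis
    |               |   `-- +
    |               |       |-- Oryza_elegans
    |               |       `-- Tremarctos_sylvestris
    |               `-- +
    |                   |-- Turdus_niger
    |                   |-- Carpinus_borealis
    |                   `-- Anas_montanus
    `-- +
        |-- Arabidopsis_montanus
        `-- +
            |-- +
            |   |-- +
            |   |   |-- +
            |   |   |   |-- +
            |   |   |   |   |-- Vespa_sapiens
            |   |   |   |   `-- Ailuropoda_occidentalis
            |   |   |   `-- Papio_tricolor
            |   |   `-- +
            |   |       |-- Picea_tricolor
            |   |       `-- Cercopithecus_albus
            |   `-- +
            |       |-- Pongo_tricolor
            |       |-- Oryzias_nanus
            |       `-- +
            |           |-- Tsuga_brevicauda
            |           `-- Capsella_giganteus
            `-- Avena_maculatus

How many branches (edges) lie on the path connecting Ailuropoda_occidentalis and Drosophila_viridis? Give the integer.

The MRCA of Ailuropoda_occidentalis and Drosophila_viridis is the node subtending ((((Meles_maculatus,Drosophila_viridis),(Salamandra_montanus,(Quercus_vulgaris,Melursus_domesticus))),(Otocyon_sylvestris,(((Martes_orientalis,(Rattus_sapiens,Culex_rubra)),Salmo_tricolor),((Panthera_occidentalis,(Oryza_elegans,Tremarctos_sylvestris)),(Turdus_niger,Carpinus_borealis,Anas_montanus))))),(Arabidopsis_montanus,(((((Vespa_sapiens,Ailuropoda_occidentalis),Papio_tricolor),(Picea_tricolor,Cercopithecus_albus)),(Pongo_tricolor,Oryzias_nanus,(Tsuga_brevicauda,Capsella_giganteus))),Avena_maculatus))).
From Ailuropoda_occidentalis up to that node: 7 branches. From Drosophila_viridis up to the same node: 4 branches. Total: 7 + 4 = 11.

11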